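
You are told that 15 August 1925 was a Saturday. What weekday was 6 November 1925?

Friday

August 1925: 31 − 15 = 16 days remain.
Then September (30), October (31): 30 + 31 = 61 days.
November 1–6, 1925: 6 days.
Total: 16 + 61 + 6 = 83 days.
83 mod 7 = 6, so 6 days after Saturday is Friday.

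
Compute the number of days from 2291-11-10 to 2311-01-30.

From November 10, 2291 to November 10, 2310: 19 years, of which 4 contain a Feb 29 — 15×365 + 4×366 = 6939 days.
(2300 is not a leap year (divisible by 100 but not 400).)
November 2310: 30 − 10 = 20 days remain.
Then December (31): 31 days.
January 1–30, 2311: 30 days.
Residual: 81 days.
Total: 7020 days.

7020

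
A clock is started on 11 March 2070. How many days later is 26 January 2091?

Day-of-year of March 11, 2070: 70.
Day-of-year of January 26, 2091: 26.
2070 has 365 days, so 365 − 70 = 295 days remain in 2070.
Full years 2071–2090: 15 common + 5 leap = 15×365 + 5×366 = 7305 days.
Total: 295 + 7305 + 26 = 7626 days.

7626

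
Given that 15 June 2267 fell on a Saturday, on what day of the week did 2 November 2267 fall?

June 2267: 30 − 15 = 15 days remain.
Then July (31), August (31), September (30), October (31): 31 + 31 + 30 + 31 = 123 days.
November 1–2, 2267: 2 days.
Total: 15 + 123 + 2 = 140 days.
140 is a multiple of 7, so 2 November 2267 falls on the same weekday: Saturday.

Saturday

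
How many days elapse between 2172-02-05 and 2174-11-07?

February 2172: 29 − 5 = 24 days remain (2172 is a leap year, so February has 29 days).
Then 32 full months totalling 975 days.
November 1–7, 2174: 7 days.
Total: 24 + 975 + 7 = 1006 days.

1006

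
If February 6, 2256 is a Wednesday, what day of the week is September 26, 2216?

Thursday

Count forward from the earlier date (September 26, 2216) to the later (February 6, 2256):
From September 26, 2216 to September 26, 2255: 39 years, of which 9 contain a Feb 29 — 30×365 + 9×366 = 14244 days.
September 2255: 30 − 26 = 4 days remain.
Then October (31), November (30), December (31), January (31): 31 + 30 + 31 + 31 = 123 days.
February 1–6, 2256: 6 days (2256 is a leap year).
Residual: 133 days.
Total: 14377 days.
14377 mod 7 = 6, so 6 days before Wednesday is Thursday.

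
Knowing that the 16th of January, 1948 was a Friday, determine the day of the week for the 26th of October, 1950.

January 16, 1948 → January 16, 1949: 366 days (1948 is a leap year).
January 16, 1949 → January 16, 1950: 365 days.
January 1950: 31 − 16 = 15 days remain.
Then February 1950 (28), March (31), April (30), May (31), June (30), July (31), August (31), September (30): 28 + 31 + 30 + 31 + 30 + 31 + 31 + 30 = 242 days.
October 1–26, 1950: 26 days.
Residual: 283 days.
Total: 1014 days.
1014 mod 7 = 6, so 6 days after Friday is Thursday.

Thursday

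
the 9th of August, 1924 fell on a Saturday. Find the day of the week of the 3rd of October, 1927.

Monday

Day-of-year of August 9, 1924: 222.
Day-of-year of October 3, 1927: 276.
1924 has 366 days, so 366 − 222 = 144 days remain in 1924.
Full years: 1925: 365; 1926: 365. Sum = 730.
Total: 144 + 730 + 276 = 1150 days.
1150 mod 7 = 2, so 2 days after Saturday is Monday.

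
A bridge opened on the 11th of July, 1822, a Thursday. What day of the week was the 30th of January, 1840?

Thursday

From July 11, 1822 to July 11, 1839: 17 years, of which 4 contain a Feb 29 — 13×365 + 4×366 = 6209 days.
July 1839: 31 − 11 = 20 days remain.
Then August (31), September (30), October (31), November (30), December (31): 31 + 30 + 31 + 30 + 31 = 153 days.
January 1–30, 1840: 30 days.
Residual: 203 days.
Total: 6412 days.
6412 is a multiple of 7, so the 30th of January, 1840 falls on the same weekday: Thursday.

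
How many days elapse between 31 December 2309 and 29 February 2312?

790

Day-of-year of December 31, 2309: 365.
Day-of-year of February 29, 2312: 60.
2309 has 365 days, so 365 − 365 = 0 days remain in 2309.
Full years: 2310: 365; 2311: 365. Sum = 730.
Total: 0 + 730 + 60 = 790 days.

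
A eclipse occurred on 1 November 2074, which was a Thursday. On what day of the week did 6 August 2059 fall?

Count forward from the earlier date (August 6, 2059) to the later (November 1, 2074):
Day-of-year of August 6, 2059: 218.
Day-of-year of November 1, 2074: 305.
2059 has 365 days, so 365 − 218 = 147 days remain in 2059.
Full years 2060–2073: 10 common + 4 leap = 10×365 + 4×366 = 5114 days.
Total: 147 + 5114 + 305 = 5566 days.
5566 mod 7 = 1, so 1 day before Thursday is Wednesday.

Wednesday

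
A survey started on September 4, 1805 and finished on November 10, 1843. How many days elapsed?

From September 4, 1805 to September 4, 1843: 38 years, of which 9 contain a Feb 29 — 29×365 + 9×366 = 13879 days.
September 1843: 30 − 4 = 26 days remain.
Then October (31): 31 days.
November 1–10, 1843: 10 days.
Residual: 67 days.
Total: 13946 days.

13946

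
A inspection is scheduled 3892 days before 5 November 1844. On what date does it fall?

11 March 1834

Count 3892 days before November 5, 1844:
Day-of-year of March 11, 1834: 70.
Day-of-year of November 5, 1844: 310.
1834 has 365 days, so 365 − 70 = 295 days remain in 1834.
Full years 1835–1843: 7 common + 2 leap = 7×365 + 2×366 = 3287 days.
Total: 295 + 3287 + 310 = 3892 days.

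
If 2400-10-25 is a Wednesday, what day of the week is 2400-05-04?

Count forward from the earlier date (May 4, 2400) to the later (October 25, 2400):
May 2400: 31 − 4 = 27 days remain.
Then June (30), July (31), August (31), September (30): 30 + 31 + 31 + 30 = 122 days.
October 1–25, 2400: 25 days.
Total: 27 + 122 + 25 = 174 days.
174 mod 7 = 6, so 6 days before Wednesday is Thursday.

Thursday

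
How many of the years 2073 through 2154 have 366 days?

Years divisible by 4: 2076, 2080, …, 2152 — 20 in all.
Of these, 2100 is divisible by 100 but not 400, so not leap.
Leap years: 20 − 1 = 19.

19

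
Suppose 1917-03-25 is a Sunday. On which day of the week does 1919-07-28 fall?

Monday

Day-of-year of March 25, 1917: 84.
Day-of-year of July 28, 1919: 209.
1917 has 365 days, so 365 − 84 = 281 days remain in 1917.
Full years: 1918: 365. Sum = 365.
Total: 281 + 365 + 209 = 855 days.
855 mod 7 = 1, so 1 day after Sunday is Monday.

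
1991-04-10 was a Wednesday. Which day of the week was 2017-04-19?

Wednesday

From April 10, 1991 to April 10, 2017: 26 years, of which 7 contain a Feb 29 — 19×365 + 7×366 = 9497 days.
(2000 is a leap year (divisible by 400).)
Within April 2017: 19 − 10 = 9 days.
Total: 9506 days.
9506 is a multiple of 7, so 2017-04-19 falls on the same weekday: Wednesday.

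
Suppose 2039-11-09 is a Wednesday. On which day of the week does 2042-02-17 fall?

Monday

Day-of-year of November 9, 2039: 313.
Day-of-year of February 17, 2042: 48.
2039 has 365 days, so 365 − 313 = 52 days remain in 2039.
Full years: 2040: 366; 2041: 365. Sum = 731.
Total: 52 + 731 + 48 = 831 days.
831 mod 7 = 5, so 5 days after Wednesday is Monday.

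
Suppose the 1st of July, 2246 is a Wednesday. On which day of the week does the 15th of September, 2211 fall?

Count forward from the earlier date (September 15, 2211) to the later (July 1, 2246):
From September 15, 2211 to September 15, 2245: 34 years, of which 9 contain a Feb 29 — 25×365 + 9×366 = 12419 days.
September 2245: 30 − 15 = 15 days remain.
Then 9 full months totalling 273 days.
July 1, 2246: 1 day.
Residual: 289 days.
Total: 12708 days.
12708 mod 7 = 3, so 3 days before Wednesday is Sunday.

Sunday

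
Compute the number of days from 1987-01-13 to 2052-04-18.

23837

From January 13, 1987 to January 13, 2052: 65 years, of which 16 contain a Feb 29 — 49×365 + 16×366 = 23741 days.
(2000 is a leap year (divisible by 400).)
January 2052: 31 − 13 = 18 days remain.
Then February 2052 (29), March (31): 29 + 31 = 60 days.
April 1–18, 2052: 18 days.
Residual: 96 days.
Total: 23837 days.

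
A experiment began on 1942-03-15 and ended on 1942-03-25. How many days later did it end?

Within March 1942: 25 − 15 = 10 days.

10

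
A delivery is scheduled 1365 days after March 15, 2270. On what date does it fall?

December 9, 2273

Count 1365 days after March 15, 2270:
Day-of-year of March 15, 2270: 74.
Day-of-year of December 9, 2273: 343.
2270 has 365 days, so 365 − 74 = 291 days remain in 2270.
Full years: 2271: 365; 2272: 366. Sum = 731.
Total: 291 + 731 + 343 = 1365 days.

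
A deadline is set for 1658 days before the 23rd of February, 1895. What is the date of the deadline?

the 10th of August, 1890

Count 1658 days before February 23, 1895:
August 10, 1890 → August 10, 1891: 365 days.
August 10, 1891 → August 10, 1892: 366 days (1892 is a leap year).
August 10, 1892 → August 10, 1893: 365 days.
August 10, 1893 → August 10, 1894: 365 days.
August 1894: 31 − 10 = 21 days remain.
Then September (30), October (31), November (30), December (31), January (31): 30 + 31 + 30 + 31 + 31 = 153 days.
February 1–23, 1895: 23 days (1895 is not a leap year).
Residual: 197 days.
Total: 1658 days.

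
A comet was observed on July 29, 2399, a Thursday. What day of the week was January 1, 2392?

Wednesday

Count forward from the earlier date (January 1, 2392) to the later (July 29, 2399):
Day-of-year of January 1, 2392: 1.
Day-of-year of July 29, 2399: 210.
2392 has 366 days, so 366 − 1 = 365 days remain in 2392.
Full years: 2393: 365; 2394: 365; 2395: 365; 2396: 366; 2397: 365; 2398: 365. Sum = 2191.
Total: 365 + 2191 + 210 = 2766 days.
2766 mod 7 = 1, so 1 day before Thursday is Wednesday.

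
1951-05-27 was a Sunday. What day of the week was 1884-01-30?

Wednesday

Count forward from the earlier date (January 30, 1884) to the later (May 27, 1951):
Day-of-year of January 30, 1884: 30.
Day-of-year of May 27, 1951: 147.
1884 has 366 days, so 366 − 30 = 336 days remain in 1884.
Full years 1885–1950: 51 common + 15 leap = 51×365 + 15×366 = 24105 days.
Total: 336 + 24105 + 147 = 24588 days.
24588 mod 7 = 4, so 4 days before Sunday is Wednesday.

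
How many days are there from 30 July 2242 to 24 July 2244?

725

Day-of-year of July 30, 2242: 211.
Day-of-year of July 24, 2244: 206.
2242 has 365 days, so 365 − 211 = 154 days remain in 2242.
Full years: 2243: 365. Sum = 365.
Total: 154 + 365 + 206 = 725 days.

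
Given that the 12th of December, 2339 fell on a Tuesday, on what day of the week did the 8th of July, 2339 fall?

Count forward from the earlier date (July 8, 2339) to the later (December 12, 2339):
July 2339: 31 − 8 = 23 days remain.
Then August (31), September (30), October (31), November (30): 31 + 30 + 31 + 30 = 122 days.
December 1–12, 2339: 12 days.
Total: 23 + 122 + 12 = 157 days.
157 mod 7 = 3, so 3 days before Tuesday is Saturday.

Saturday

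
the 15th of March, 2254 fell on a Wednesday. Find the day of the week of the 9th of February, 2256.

Saturday

March 2254: 31 − 15 = 16 days remain.
Then 22 full months totalling 671 days.
February 1–9, 2256: 9 days (2256 is a leap year).
Total: 16 + 671 + 9 = 696 days.
696 mod 7 = 3, so 3 days after Wednesday is Saturday.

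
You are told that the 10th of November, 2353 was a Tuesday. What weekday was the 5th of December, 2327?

Count forward from the earlier date (December 5, 2327) to the later (November 10, 2353):
Day-of-year of December 5, 2327: 339.
Day-of-year of November 10, 2353: 314.
2327 has 365 days, so 365 − 339 = 26 days remain in 2327.
Full years 2328–2352: 18 common + 7 leap = 18×365 + 7×366 = 9132 days.
Total: 26 + 9132 + 314 = 9472 days.
9472 mod 7 = 1, so 1 day before Tuesday is Monday.

Monday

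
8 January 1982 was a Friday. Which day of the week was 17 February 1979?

Saturday

Count forward from the earlier date (February 17, 1979) to the later (January 8, 1982):
Day-of-year of February 17, 1979: 48.
Day-of-year of January 8, 1982: 8.
1979 has 365 days, so 365 − 48 = 317 days remain in 1979.
Full years: 1980: 366; 1981: 365. Sum = 731.
Total: 317 + 731 + 8 = 1056 days.
1056 mod 7 = 6, so 6 days before Friday is Saturday.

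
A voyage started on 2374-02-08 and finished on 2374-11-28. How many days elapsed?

February 2374: 28 − 8 = 20 days remain (2374 is not a leap year, so February has 28 days).
Then March (31), April (30), May (31), June (30), July (31), August (31), September (30), October (31): 31 + 30 + 31 + 30 + 31 + 31 + 30 + 31 = 245 days.
November 1–28, 2374: 28 days.
Total: 20 + 245 + 28 = 293 days.

293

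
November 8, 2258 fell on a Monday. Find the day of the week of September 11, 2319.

Thursday

Day-of-year of November 8, 2258: 312.
Day-of-year of September 11, 2319: 254.
2258 has 365 days, so 365 − 312 = 53 days remain in 2258.
Full years 2259–2318: 46 common + 14 leap = 46×365 + 14×366 = 21914 days.
Total: 53 + 21914 + 254 = 22221 days.
22221 mod 7 = 3, so 3 days after Monday is Thursday.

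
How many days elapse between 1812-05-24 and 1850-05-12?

13867

From May 24, 1812 to May 24, 1849: 37 years, of which 9 contain a Feb 29 — 28×365 + 9×366 = 13514 days.
May 1849: 31 − 24 = 7 days remain.
Then 11 full months totalling 334 days.
May 1–12, 1850: 12 days.
Residual: 353 days.
Total: 13867 days.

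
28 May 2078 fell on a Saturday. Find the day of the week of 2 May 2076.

Saturday

Count forward from the earlier date (May 2, 2076) to the later (May 28, 2078):
May 2076: 31 − 2 = 29 days remain.
Then 23 full months totalling 699 days.
May 1–28, 2078: 28 days.
Total: 29 + 699 + 28 = 756 days.
756 is a multiple of 7, so 2 May 2076 falls on the same weekday: Saturday.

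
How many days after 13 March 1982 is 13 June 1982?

March 1982: 31 − 13 = 18 days remain.
Then April (30), May (31): 30 + 31 = 61 days.
June 1–13, 1982: 13 days.
Total: 18 + 61 + 13 = 92 days.

92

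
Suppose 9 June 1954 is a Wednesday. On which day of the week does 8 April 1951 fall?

Count forward from the earlier date (April 8, 1951) to the later (June 9, 1954):
Day-of-year of April 8, 1951: 98.
Day-of-year of June 9, 1954: 160.
1951 has 365 days, so 365 − 98 = 267 days remain in 1951.
Full years: 1952: 366; 1953: 365. Sum = 731.
Total: 267 + 731 + 160 = 1158 days.
1158 mod 7 = 3, so 3 days before Wednesday is Sunday.

Sunday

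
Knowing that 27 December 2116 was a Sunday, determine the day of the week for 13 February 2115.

Wednesday

Count forward from the earlier date (February 13, 2115) to the later (December 27, 2116):
February 2115: 28 − 13 = 15 days remain (2115 is not a leap year, so February has 28 days).
Then 21 full months totalling 641 days.
December 1–27, 2116: 27 days.
Total: 15 + 641 + 27 = 683 days.
683 mod 7 = 4, so 4 days before Sunday is Wednesday.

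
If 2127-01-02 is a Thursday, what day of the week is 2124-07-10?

Count forward from the earlier date (July 10, 2124) to the later (January 2, 2127):
Day-of-year of July 10, 2124: 192.
Day-of-year of January 2, 2127: 2.
2124 has 366 days, so 366 − 192 = 174 days remain in 2124.
Full years: 2125: 365; 2126: 365. Sum = 730.
Total: 174 + 730 + 2 = 906 days.
906 mod 7 = 3, so 3 days before Thursday is Monday.

Monday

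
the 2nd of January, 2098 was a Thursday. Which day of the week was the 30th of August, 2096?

Thursday

Count forward from the earlier date (August 30, 2096) to the later (January 2, 2098):
August 2096: 31 − 30 = 1 day remains.
Then 16 full months totalling 487 days.
January 1–2, 2098: 2 days.
Total: 1 + 487 + 2 = 490 days.
490 is a multiple of 7, so the 30th of August, 2096 falls on the same weekday: Thursday.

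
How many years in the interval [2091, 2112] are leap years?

5

Years divisible by 4 in [2091, 2112]: 2092, 2096, 2100, 2104, 2108, 2112.
Of these, 2100 is divisible by 100 but not 400, so not leap.
Leap years: 6 − 1 = 5.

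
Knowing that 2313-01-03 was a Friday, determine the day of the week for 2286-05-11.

Tuesday

Count forward from the earlier date (May 11, 2286) to the later (January 3, 2313):
From May 11, 2286 to May 11, 2312: 26 years, of which 6 contain a Feb 29 — 20×365 + 6×366 = 9496 days.
(2300 is not a leap year (divisible by 100 but not 400).)
May 2312: 31 − 11 = 20 days remain.
Then June (30), July (31), August (31), September (30), October (31), November (30), December (31): 30 + 31 + 31 + 30 + 31 + 30 + 31 = 214 days.
January 1–3, 2313: 3 days.
Residual: 237 days.
Total: 9733 days.
9733 mod 7 = 3, so 3 days before Friday is Tuesday.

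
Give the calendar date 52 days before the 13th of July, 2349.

the 22nd of May, 2349

Count 52 days before July 13, 2349:
May 2349: 31 − 22 = 9 days remain.
Then June (30): 30 days.
July 1–13, 2349: 13 days.
Total: 9 + 30 + 13 = 52 days.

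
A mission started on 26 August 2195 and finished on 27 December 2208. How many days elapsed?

4871

From August 26, 2195 to August 26, 2208: 13 years, of which 3 contain a Feb 29 — 10×365 + 3×366 = 4748 days.
(2200 is not a leap year (divisible by 100 but not 400).)
August 2208: 31 − 26 = 5 days remain.
Then September (30), October (31), November (30): 30 + 31 + 30 = 91 days.
December 1–27, 2208: 27 days.
Residual: 123 days.
Total: 4871 days.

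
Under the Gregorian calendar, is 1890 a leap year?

No

1890 is not a leap year.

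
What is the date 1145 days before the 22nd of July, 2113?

the 3rd of June, 2110

Count 1145 days before July 22, 2113:
Day-of-year of June 3, 2110: 154.
Day-of-year of July 22, 2113: 203.
2110 has 365 days, so 365 − 154 = 211 days remain in 2110.
Full years: 2111: 365; 2112: 366. Sum = 731.
Total: 211 + 731 + 203 = 1145 days.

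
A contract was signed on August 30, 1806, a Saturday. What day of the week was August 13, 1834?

From August 30, 1806 to August 30, 1833: 27 years, of which 7 contain a Feb 29 — 20×365 + 7×366 = 9862 days.
August 1833: 31 − 30 = 1 day remains.
Then 11 full months totalling 334 days.
August 1–13, 1834: 13 days.
Residual: 348 days.
Total: 10210 days.
10210 mod 7 = 4, so 4 days after Saturday is Wednesday.

Wednesday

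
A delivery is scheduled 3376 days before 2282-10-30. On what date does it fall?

2273-08-02

Count 3376 days before October 30, 2282:
From August 2, 2273 to August 2, 2282: 9 years, of which 2 contain a Feb 29 — 7×365 + 2×366 = 3287 days.
August 2282: 31 − 2 = 29 days remain.
Then September (30): 30 days.
October 1–30, 2282: 30 days.
Residual: 89 days.
Total: 3376 days.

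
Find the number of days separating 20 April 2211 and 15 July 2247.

From April 20, 2211 to April 20, 2247: 36 years, of which 9 contain a Feb 29 — 27×365 + 9×366 = 13149 days.
April 2247: 30 − 20 = 10 days remain.
Then May (31), June (30): 31 + 30 = 61 days.
July 1–15, 2247: 15 days.
Residual: 86 days.
Total: 13235 days.

13235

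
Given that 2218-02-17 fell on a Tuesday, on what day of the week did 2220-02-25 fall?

Friday

February 2218: 28 − 17 = 11 days remain (2218 is not a leap year, so February has 28 days).
Then 23 full months totalling 702 days.
February 1–25, 2220: 25 days (2220 is a leap year).
Total: 11 + 702 + 25 = 738 days.
738 mod 7 = 3, so 3 days after Tuesday is Friday.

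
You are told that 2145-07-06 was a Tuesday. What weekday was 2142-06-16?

Count forward from the earlier date (June 16, 2142) to the later (July 6, 2145):
June 16, 2142 → June 16, 2143: 365 days.
June 16, 2143 → June 16, 2144: 366 days (2144 is a leap year).
June 16, 2144 → June 16, 2145: 365 days.
June 2145: 30 − 16 = 14 days remain.
July 1–6, 2145: 6 days.
Residual: 20 days.
Total: 1116 days.
1116 mod 7 = 3, so 3 days before Tuesday is Saturday.

Saturday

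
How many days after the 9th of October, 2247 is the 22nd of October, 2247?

Within October 2247: 22 − 9 = 13 days.

13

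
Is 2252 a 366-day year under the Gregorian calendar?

2252 is a leap year.

Yes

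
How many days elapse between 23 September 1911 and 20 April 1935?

8610

Day-of-year of September 23, 1911: 266.
Day-of-year of April 20, 1935: 110.
1911 has 365 days, so 365 − 266 = 99 days remain in 1911.
Full years 1912–1934: 17 common + 6 leap = 17×365 + 6×366 = 8401 days.
Total: 99 + 8401 + 110 = 8610 days.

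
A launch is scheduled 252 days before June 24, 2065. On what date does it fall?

October 15, 2064

Count 252 days before June 24, 2065:
October 2064: 31 − 15 = 16 days remain.
Then November (30), December (31), January (31), February 2065 (28), March (31), April (30), May (31): 30 + 31 + 31 + 28 + 31 + 30 + 31 = 212 days.
June 1–24, 2065: 24 days.
Residual: 252 days.
Total: 252 days.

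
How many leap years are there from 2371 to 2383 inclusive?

3

Years divisible by 4 in [2371, 2383]: 2372, 2376, 2380.
No century exceptions apply. Count: 3.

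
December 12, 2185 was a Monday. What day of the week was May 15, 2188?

December 12, 2185 → December 12, 2186: 365 days.
December 12, 2186 → December 12, 2187: 365 days.
December 2187: 31 − 12 = 19 days remain.
Then January (31), February 2188 (29), March (31), April (30): 31 + 29 + 31 + 30 = 121 days.
May 1–15, 2188: 15 days.
Residual: 155 days.
Total: 885 days.
885 mod 7 = 3, so 3 days after Monday is Thursday.

Thursday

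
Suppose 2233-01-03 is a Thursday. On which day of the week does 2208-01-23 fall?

Saturday

Count forward from the earlier date (January 23, 2208) to the later (January 3, 2233):
Day-of-year of January 23, 2208: 23.
Day-of-year of January 3, 2233: 3.
2208 has 366 days, so 366 − 23 = 343 days remain in 2208.
Full years 2209–2232: 18 common + 6 leap = 18×365 + 6×366 = 8766 days.
Total: 343 + 8766 + 3 = 9112 days.
9112 mod 7 = 5, so 5 days before Thursday is Saturday.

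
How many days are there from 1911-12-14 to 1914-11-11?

December 14, 1911 → December 14, 1912: 366 days (1912 is a leap year).
December 14, 1912 → December 14, 1913: 365 days.
December 1913: 31 − 14 = 17 days remain.
Then 10 full months totalling 304 days.
November 1–11, 1914: 11 days.
Residual: 332 days.
Total: 1063 days.

1063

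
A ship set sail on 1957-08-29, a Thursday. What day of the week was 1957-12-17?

August 1957: 31 − 29 = 2 days remain.
Then September (30), October (31), November (30): 30 + 31 + 30 = 91 days.
December 1–17, 1957: 17 days.
Total: 2 + 91 + 17 = 110 days.
110 mod 7 = 5, so 5 days after Thursday is Tuesday.

Tuesday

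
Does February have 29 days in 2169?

No

2169 is not a leap year.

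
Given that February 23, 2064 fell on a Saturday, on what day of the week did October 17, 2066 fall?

Sunday

Day-of-year of February 23, 2064: 54.
Day-of-year of October 17, 2066: 290.
2064 has 366 days, so 366 − 54 = 312 days remain in 2064.
Full years: 2065: 365. Sum = 365.
Total: 312 + 365 + 290 = 967 days.
967 mod 7 = 1, so 1 day after Saturday is Sunday.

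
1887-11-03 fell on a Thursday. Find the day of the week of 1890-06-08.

Sunday

Day-of-year of November 3, 1887: 307.
Day-of-year of June 8, 1890: 159.
1887 has 365 days, so 365 − 307 = 58 days remain in 1887.
Full years: 1888: 366; 1889: 365. Sum = 731.
Total: 58 + 731 + 159 = 948 days.
948 mod 7 = 3, so 3 days after Thursday is Sunday.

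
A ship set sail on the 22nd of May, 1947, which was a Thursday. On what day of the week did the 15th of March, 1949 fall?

Day-of-year of May 22, 1947: 142.
Day-of-year of March 15, 1949: 74.
1947 has 365 days, so 365 − 142 = 223 days remain in 1947.
Full years: 1948: 366. Sum = 366.
Total: 223 + 366 + 74 = 663 days.
663 mod 7 = 5, so 5 days after Thursday is Tuesday.

Tuesday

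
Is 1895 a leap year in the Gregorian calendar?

No

1895 is not a leap year.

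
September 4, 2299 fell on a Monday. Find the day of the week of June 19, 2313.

Day-of-year of September 4, 2299: 247.
Day-of-year of June 19, 2313: 170.
2299 has 365 days, so 365 − 247 = 118 days remain in 2299.
Full years 2300–2312: 10 common + 3 leap = 10×365 + 3×366 = 4748 days.
Total: 118 + 4748 + 170 = 5036 days.
5036 mod 7 = 3, so 3 days after Monday is Thursday.

Thursday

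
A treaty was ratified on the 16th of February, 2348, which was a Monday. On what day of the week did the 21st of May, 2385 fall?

From February 16, 2348 to February 16, 2385: 37 years, of which 10 contain a Feb 29 — 27×365 + 10×366 = 13515 days.
February 2385: 28 − 16 = 12 days remain (2385 is not a leap year, so February has 28 days).
Then March (31), April (30): 31 + 30 = 61 days.
May 1–21, 2385: 21 days.
Residual: 94 days.
Total: 13609 days.
13609 mod 7 = 1, so 1 day after Monday is Tuesday.

Tuesday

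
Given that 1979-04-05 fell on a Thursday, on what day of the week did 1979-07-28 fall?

April 1979: 30 − 5 = 25 days remain.
Then May (31), June (30): 31 + 30 = 61 days.
July 1–28, 1979: 28 days.
Total: 25 + 61 + 28 = 114 days.
114 mod 7 = 2, so 2 days after Thursday is Saturday.

Saturday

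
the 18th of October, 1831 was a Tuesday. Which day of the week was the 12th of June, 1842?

From October 18, 1831 to October 18, 1841: 10 years, of which 3 contain a Feb 29 — 7×365 + 3×366 = 3653 days.
October 1841: 31 − 18 = 13 days remain.
Then November (30), December (31), January (31), February 1842 (28), March (31), April (30), May (31): 30 + 31 + 31 + 28 + 31 + 30 + 31 = 212 days.
June 1–12, 1842: 12 days.
Residual: 237 days.
Total: 3890 days.
3890 mod 7 = 5, so 5 days after Tuesday is Sunday.

Sunday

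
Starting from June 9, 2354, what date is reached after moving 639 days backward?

September 8, 2352

Count 639 days before June 9, 2354:
September 2352: 30 − 8 = 22 days remain.
Then 20 full months totalling 608 days.
June 1–9, 2354: 9 days.
Total: 22 + 608 + 9 = 639 days.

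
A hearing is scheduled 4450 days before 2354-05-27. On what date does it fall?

2342-03-21

Count 4450 days before May 27, 2354:
Day-of-year of March 21, 2342: 80.
Day-of-year of May 27, 2354: 147.
2342 has 365 days, so 365 − 80 = 285 days remain in 2342.
Full years 2343–2353: 8 common + 3 leap = 8×365 + 3×366 = 4018 days.
Total: 285 + 4018 + 147 = 4450 days.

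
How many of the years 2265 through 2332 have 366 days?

Years divisible by 4: 2268, 2272, …, 2332 — 17 in all.
Of these, 2300 is divisible by 100 but not 400, so not leap.
Leap years: 17 − 1 = 16.

16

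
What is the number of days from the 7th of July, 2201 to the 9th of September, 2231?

11021

From July 7, 2201 to July 7, 2231: 30 years, of which 7 contain a Feb 29 — 23×365 + 7×366 = 10957 days.
July 2231: 31 − 7 = 24 days remain.
Then August (31): 31 days.
September 1–9, 2231: 9 days.
Residual: 64 days.
Total: 11021 days.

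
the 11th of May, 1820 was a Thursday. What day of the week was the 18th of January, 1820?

Tuesday

Count forward from the earlier date (January 18, 1820) to the later (May 11, 1820):
January 1820: 31 − 18 = 13 days remain.
Then February 1820 (29), March (31), April (30): 29 + 31 + 30 = 90 days.
May 1–11, 1820: 11 days.
Total: 13 + 90 + 11 = 114 days.
114 mod 7 = 2, so 2 days before Thursday is Tuesday.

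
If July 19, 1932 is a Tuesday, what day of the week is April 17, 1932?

Sunday

Count forward from the earlier date (April 17, 1932) to the later (July 19, 1932):
April 1932: 30 − 17 = 13 days remain.
Then May (31), June (30): 31 + 30 = 61 days.
July 1–19, 1932: 19 days.
Total: 13 + 61 + 19 = 93 days.
93 mod 7 = 2, so 2 days before Tuesday is Sunday.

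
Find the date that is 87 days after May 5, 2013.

July 31, 2013

Count 87 days after May 5, 2013:
May 2013: 31 − 5 = 26 days remain.
Then June (30): 30 days.
July 1–31, 2013: 31 days.
Total: 26 + 30 + 31 = 87 days.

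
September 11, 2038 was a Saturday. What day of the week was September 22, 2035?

Saturday

Count forward from the earlier date (September 22, 2035) to the later (September 11, 2038):
September 22, 2035 → September 22, 2036: 366 days (2036 is a leap year).
September 22, 2036 → September 22, 2037: 365 days.
September 2037: 30 − 22 = 8 days remain.
Then 11 full months totalling 335 days.
September 1–11, 2038: 11 days.
Residual: 354 days.
Total: 1085 days.
1085 is a multiple of 7, so September 22, 2035 falls on the same weekday: Saturday.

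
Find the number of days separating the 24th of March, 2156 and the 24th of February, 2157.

337

Day-of-year of March 24, 2156: 84.
Day-of-year of February 24, 2157: 55.
2156 has 366 days, so 366 − 84 = 282 days remain in 2156.
Total: 282 + 55 = 337 days.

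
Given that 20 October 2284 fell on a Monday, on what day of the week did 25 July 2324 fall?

Friday

Day-of-year of October 20, 2284: 294.
Day-of-year of July 25, 2324: 207.
2284 has 366 days, so 366 − 294 = 72 days remain in 2284.
Full years 2285–2323: 31 common + 8 leap = 31×365 + 8×366 = 14243 days.
Total: 72 + 14243 + 207 = 14522 days.
14522 mod 7 = 4, so 4 days after Monday is Friday.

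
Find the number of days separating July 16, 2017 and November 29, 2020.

Day-of-year of July 16, 2017: 197.
Day-of-year of November 29, 2020: 334.
2017 has 365 days, so 365 − 197 = 168 days remain in 2017.
Full years: 2018: 365; 2019: 365. Sum = 730.
Total: 168 + 730 + 334 = 1232 days.

1232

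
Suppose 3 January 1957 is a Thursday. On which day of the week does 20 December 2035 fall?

Day-of-year of January 3, 1957: 3.
Day-of-year of December 20, 2035: 354.
1957 has 365 days, so 365 − 3 = 362 days remain in 1957.
Full years 1958–2034: 58 common + 19 leap = 58×365 + 19×366 = 28124 days.
Total: 362 + 28124 + 354 = 28840 days.
28840 is a multiple of 7, so 20 December 2035 falls on the same weekday: Thursday.

Thursday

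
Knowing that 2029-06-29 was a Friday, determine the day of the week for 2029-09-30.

June 2029: 30 − 29 = 1 day remains.
Then July (31), August (31): 31 + 31 = 62 days.
September 1–30, 2029: 30 days.
Total: 1 + 62 + 30 = 93 days.
93 mod 7 = 2, so 2 days after Friday is Sunday.

Sunday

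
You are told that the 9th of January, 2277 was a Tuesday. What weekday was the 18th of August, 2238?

Saturday

Count forward from the earlier date (August 18, 2238) to the later (January 9, 2277):
From August 18, 2238 to August 18, 2276: 38 years, of which 10 contain a Feb 29 — 28×365 + 10×366 = 13880 days.
August 2276: 31 − 18 = 13 days remain.
Then September (30), October (31), November (30), December (31): 30 + 31 + 30 + 31 = 122 days.
January 1–9, 2277: 9 days.
Residual: 144 days.
Total: 14024 days.
14024 mod 7 = 3, so 3 days before Tuesday is Saturday.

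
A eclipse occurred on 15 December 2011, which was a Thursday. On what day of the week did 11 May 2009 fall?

Count forward from the earlier date (May 11, 2009) to the later (December 15, 2011):
May 2009: 31 − 11 = 20 days remain.
Then 30 full months totalling 913 days.
December 1–15, 2011: 15 days.
Total: 20 + 913 + 15 = 948 days.
948 mod 7 = 3, so 3 days before Thursday is Monday.

Monday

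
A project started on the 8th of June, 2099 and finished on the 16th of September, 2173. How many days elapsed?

From June 8, 2099 to June 8, 2173: 74 years, of which 18 contain a Feb 29 — 56×365 + 18×366 = 27028 days.
(2100 is not a leap year (divisible by 100 but not 400).)
June 2173: 30 − 8 = 22 days remain.
Then July (31), August (31): 31 + 31 = 62 days.
September 1–16, 2173: 16 days.
Residual: 100 days.
Total: 27128 days.

27128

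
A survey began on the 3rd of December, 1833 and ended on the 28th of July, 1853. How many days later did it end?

7177

From December 3, 1833 to December 3, 1852: 19 years, of which 5 contain a Feb 29 — 14×365 + 5×366 = 6940 days.
December 1852: 31 − 3 = 28 days remain.
Then January (31), February 1853 (28), March (31), April (30), May (31), June (30): 31 + 28 + 31 + 30 + 31 + 30 = 181 days.
July 1–28, 1853: 28 days.
Residual: 237 days.
Total: 7177 days.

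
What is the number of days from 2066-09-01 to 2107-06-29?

14910

From September 1, 2066 to September 1, 2106: 40 years, of which 9 contain a Feb 29 — 31×365 + 9×366 = 14609 days.
(2100 is not a leap year (divisible by 100 but not 400).)
September 2106: 30 − 1 = 29 days remain.
Then October (31), November (30), December (31), January (31), February 2107 (28), March (31), April (30), May (31): 31 + 30 + 31 + 31 + 28 + 31 + 30 + 31 = 243 days.
June 1–29, 2107: 29 days.
Residual: 301 days.
Total: 14910 days.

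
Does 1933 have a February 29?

No

1933 is not a leap year.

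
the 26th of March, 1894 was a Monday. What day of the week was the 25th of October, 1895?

Friday

March 26, 1894 → March 26, 1895: 365 days.
March 1895: 31 − 26 = 5 days remain.
Then April (30), May (31), June (30), July (31), August (31), September (30): 30 + 31 + 30 + 31 + 31 + 30 = 183 days.
October 1–25, 1895: 25 days.
Residual: 213 days.
Total: 578 days.
578 mod 7 = 4, so 4 days after Monday is Friday.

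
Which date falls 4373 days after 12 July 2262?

2 July 2274

Count 4373 days after July 12, 2262:
Day-of-year of July 12, 2262: 193.
Day-of-year of July 2, 2274: 183.
2262 has 365 days, so 365 − 193 = 172 days remain in 2262.
Full years 2263–2273: 8 common + 3 leap = 8×365 + 3×366 = 4018 days.
Total: 172 + 4018 + 183 = 4373 days.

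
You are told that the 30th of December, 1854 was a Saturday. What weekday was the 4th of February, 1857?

December 30, 1854 → December 30, 1855: 365 days.
December 30, 1855 → December 30, 1856: 366 days (1856 is a leap year).
December 1856: 31 − 30 = 1 day remains.
Then January (31): 31 days.
February 1–4, 1857: 4 days (1857 is not a leap year).
Residual: 36 days.
Total: 767 days.
767 mod 7 = 4, so 4 days after Saturday is Wednesday.

Wednesday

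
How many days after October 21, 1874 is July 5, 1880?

October 21, 1874 → October 21, 1875: 365 days.
October 21, 1875 → October 21, 1876: 366 days (1876 is a leap year).
October 21, 1876 → October 21, 1877: 365 days.
October 21, 1877 → October 21, 1878: 365 days.
October 21, 1878 → October 21, 1879: 365 days.
October 1879: 31 − 21 = 10 days remain.
Then November (30), December (31), January (31), February 1880 (29), March (31), April (30), May (31), June (30): 30 + 31 + 31 + 29 + 31 + 30 + 31 + 30 = 243 days.
July 1–5, 1880: 5 days.
Residual: 258 days.
Total: 2084 days.

2084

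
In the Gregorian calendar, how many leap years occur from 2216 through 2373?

Years divisible by 4: 2216, 2220, …, 2372 — 40 in all.
Of these, 2300 is divisible by 100 but not 400, so not leap.
Leap years: 40 − 1 = 39.

39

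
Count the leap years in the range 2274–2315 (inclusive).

9

Years divisible by 4 in [2274, 2315]: 2276, 2280, 2284, 2288, 2292, 2296, 2300, 2304, 2308, 2312.
Of these, 2300 is divisible by 100 but not 400, so not leap.
Leap years: 10 − 1 = 9.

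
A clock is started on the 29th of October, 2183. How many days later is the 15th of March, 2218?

From October 29, 2183 to October 29, 2217: 34 years, of which 8 contain a Feb 29 — 26×365 + 8×366 = 12418 days.
(2200 is not a leap year (divisible by 100 but not 400).)
October 2217: 31 − 29 = 2 days remain.
Then November (30), December (31), January (31), February 2218 (28): 30 + 31 + 31 + 28 = 120 days.
March 1–15, 2218: 15 days.
Residual: 137 days.
Total: 12555 days.

12555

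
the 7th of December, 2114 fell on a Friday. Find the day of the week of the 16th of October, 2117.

Day-of-year of December 7, 2114: 341.
Day-of-year of October 16, 2117: 289.
2114 has 365 days, so 365 − 341 = 24 days remain in 2114.
Full years: 2115: 365; 2116: 366. Sum = 731.
Total: 24 + 731 + 289 = 1044 days.
1044 mod 7 = 1, so 1 day after Friday is Saturday.

Saturday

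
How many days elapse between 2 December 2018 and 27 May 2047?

10403

Day-of-year of December 2, 2018: 336.
Day-of-year of May 27, 2047: 147.
2018 has 365 days, so 365 − 336 = 29 days remain in 2018.
Full years 2019–2046: 21 common + 7 leap = 21×365 + 7×366 = 10227 days.
Total: 29 + 10227 + 147 = 10403 days.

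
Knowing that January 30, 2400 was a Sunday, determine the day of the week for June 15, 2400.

Thursday

January 2400: 31 − 30 = 1 day remains.
Then February 2400 (29), March (31), April (30), May (31): 29 + 31 + 30 + 31 = 121 days.
June 1–15, 2400: 15 days.
Total: 1 + 121 + 15 = 137 days.
137 mod 7 = 4, so 4 days after Sunday is Thursday.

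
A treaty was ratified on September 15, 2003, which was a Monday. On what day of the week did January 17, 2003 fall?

Count forward from the earlier date (January 17, 2003) to the later (September 15, 2003):
January 2003: 31 − 17 = 14 days remain.
Then February 2003 (28), March (31), April (30), May (31), June (30), July (31), August (31): 28 + 31 + 30 + 31 + 30 + 31 + 31 = 212 days.
September 1–15, 2003: 15 days.
Total: 14 + 212 + 15 = 241 days.
241 mod 7 = 3, so 3 days before Monday is Friday.

Friday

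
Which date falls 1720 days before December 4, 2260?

March 20, 2256

Count 1720 days before December 4, 2260:
March 20, 2256 → March 20, 2257: 365 days.
March 20, 2257 → March 20, 2258: 365 days.
March 20, 2258 → March 20, 2259: 365 days.
March 20, 2259 → March 20, 2260: 366 days (2260 is a leap year).
March 2260: 31 − 20 = 11 days remain.
Then April (30), May (31), June (30), July (31), August (31), September (30), October (31), November (30): 30 + 31 + 30 + 31 + 31 + 30 + 31 + 30 = 244 days.
December 1–4, 2260: 4 days.
Residual: 259 days.
Total: 1720 days.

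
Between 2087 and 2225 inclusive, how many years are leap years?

Years divisible by 4: 2088, 2092, …, 2224 — 35 in all.
Of these, 2100, 2200 are divisible by 100 but not 400, so not leap.
Leap years: 35 − 2 = 33.

33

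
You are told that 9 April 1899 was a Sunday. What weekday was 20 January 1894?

Count forward from the earlier date (January 20, 1894) to the later (April 9, 1899):
January 20, 1894 → January 20, 1895: 365 days.
January 20, 1895 → January 20, 1896: 365 days.
January 20, 1896 → January 20, 1897: 366 days (1896 is a leap year).
January 20, 1897 → January 20, 1898: 365 days.
January 20, 1898 → January 20, 1899: 365 days.
January 1899: 31 − 20 = 11 days remain.
Then February 1899 (28), March (31): 28 + 31 = 59 days.
April 1–9, 1899: 9 days.
Residual: 79 days.
Total: 1905 days.
1905 mod 7 = 1, so 1 day before Sunday is Saturday.

Saturday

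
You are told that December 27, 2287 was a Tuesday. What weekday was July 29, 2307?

From December 27, 2287 to December 27, 2306: 19 years, of which 4 contain a Feb 29 — 15×365 + 4×366 = 6939 days.
(2300 is not a leap year (divisible by 100 but not 400).)
December 2306: 31 − 27 = 4 days remain.
Then January (31), February 2307 (28), March (31), April (30), May (31), June (30): 31 + 28 + 31 + 30 + 31 + 30 = 181 days.
July 1–29, 2307: 29 days.
Residual: 214 days.
Total: 7153 days.
7153 mod 7 = 6, so 6 days after Tuesday is Monday.

Monday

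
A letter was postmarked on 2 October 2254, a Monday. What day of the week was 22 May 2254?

Count forward from the earlier date (May 22, 2254) to the later (October 2, 2254):
May 2254: 31 − 22 = 9 days remain.
Then June (30), July (31), August (31), September (30): 30 + 31 + 31 + 30 = 122 days.
October 1–2, 2254: 2 days.
Total: 9 + 122 + 2 = 133 days.
133 is a multiple of 7, so 22 May 2254 falls on the same weekday: Monday.

Monday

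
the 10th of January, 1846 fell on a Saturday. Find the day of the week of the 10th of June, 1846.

January 1846: 31 − 10 = 21 days remain.
Then February 1846 (28), March (31), April (30), May (31): 28 + 31 + 30 + 31 = 120 days.
June 1–10, 1846: 10 days.
Total: 21 + 120 + 10 = 151 days.
151 mod 7 = 4, so 4 days after Saturday is Wednesday.

Wednesday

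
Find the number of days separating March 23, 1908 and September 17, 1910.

March 23, 1908 → March 23, 1909: 365 days.
March 23, 1909 → March 23, 1910: 365 days.
March 1910: 31 − 23 = 8 days remain.
Then April (30), May (31), June (30), July (31), August (31): 30 + 31 + 30 + 31 + 31 = 153 days.
September 1–17, 1910: 17 days.
Residual: 178 days.
Total: 908 days.

908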